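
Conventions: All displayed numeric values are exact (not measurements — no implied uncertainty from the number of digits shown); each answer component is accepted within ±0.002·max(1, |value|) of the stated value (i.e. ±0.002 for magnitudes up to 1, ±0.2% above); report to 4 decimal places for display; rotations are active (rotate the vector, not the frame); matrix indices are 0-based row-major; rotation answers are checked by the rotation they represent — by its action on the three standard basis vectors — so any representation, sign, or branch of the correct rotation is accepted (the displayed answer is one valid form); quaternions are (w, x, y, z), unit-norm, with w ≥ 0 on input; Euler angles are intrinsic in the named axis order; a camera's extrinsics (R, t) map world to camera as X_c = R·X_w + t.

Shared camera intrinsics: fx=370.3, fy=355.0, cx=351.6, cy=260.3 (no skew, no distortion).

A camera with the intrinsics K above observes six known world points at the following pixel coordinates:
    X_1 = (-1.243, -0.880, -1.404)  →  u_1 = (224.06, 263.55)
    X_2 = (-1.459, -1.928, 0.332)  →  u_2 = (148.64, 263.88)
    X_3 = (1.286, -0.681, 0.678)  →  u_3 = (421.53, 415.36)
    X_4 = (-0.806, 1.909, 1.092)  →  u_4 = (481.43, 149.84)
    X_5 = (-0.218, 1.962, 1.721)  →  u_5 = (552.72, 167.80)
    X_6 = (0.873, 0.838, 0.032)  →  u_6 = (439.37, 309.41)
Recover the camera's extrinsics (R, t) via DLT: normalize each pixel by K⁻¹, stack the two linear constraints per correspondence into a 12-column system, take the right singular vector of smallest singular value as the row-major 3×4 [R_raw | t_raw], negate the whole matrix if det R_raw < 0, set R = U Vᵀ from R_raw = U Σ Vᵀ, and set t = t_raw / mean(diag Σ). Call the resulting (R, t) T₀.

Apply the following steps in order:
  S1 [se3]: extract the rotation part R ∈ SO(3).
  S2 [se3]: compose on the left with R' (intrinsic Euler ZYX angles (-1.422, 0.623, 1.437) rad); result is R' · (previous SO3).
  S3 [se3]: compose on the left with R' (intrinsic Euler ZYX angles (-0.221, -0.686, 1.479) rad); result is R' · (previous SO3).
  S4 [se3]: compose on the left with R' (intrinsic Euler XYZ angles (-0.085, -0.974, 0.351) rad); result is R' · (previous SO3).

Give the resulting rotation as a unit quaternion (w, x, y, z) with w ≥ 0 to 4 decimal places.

rotation (quat) = (0.8982, -0.3686, -0.0675, -0.2297)

source (pnp_recover): camera pose = R=[0.5169 0.6851 0.5132; 0.8483 -0.4905 -0.1996; 0.1150 0.5385 -0.8347], t=(0.1800, 0.3900, 4.6300)
after S1 (rot_of_se3): [0.5169 0.6851 0.5132; 0.8483 -0.4905 -0.1996; 0.1150 0.5385 -0.8347]
after S2 (compose_so3): [0.1355 -0.5459 0.8268; -0.9092 -0.4000 -0.1151; 0.3936 -0.7362 -0.5505]
after S3 (compose_so3): [0.5354 0.0285 0.8441; -0.6074 0.7074 0.3614; -0.5869 -0.7062 0.3960]
after S4 (compose_so3): [0.8853 0.4625 0.0481; -0.3629 0.6227 0.6932; 0.2906 -0.6311 0.7192]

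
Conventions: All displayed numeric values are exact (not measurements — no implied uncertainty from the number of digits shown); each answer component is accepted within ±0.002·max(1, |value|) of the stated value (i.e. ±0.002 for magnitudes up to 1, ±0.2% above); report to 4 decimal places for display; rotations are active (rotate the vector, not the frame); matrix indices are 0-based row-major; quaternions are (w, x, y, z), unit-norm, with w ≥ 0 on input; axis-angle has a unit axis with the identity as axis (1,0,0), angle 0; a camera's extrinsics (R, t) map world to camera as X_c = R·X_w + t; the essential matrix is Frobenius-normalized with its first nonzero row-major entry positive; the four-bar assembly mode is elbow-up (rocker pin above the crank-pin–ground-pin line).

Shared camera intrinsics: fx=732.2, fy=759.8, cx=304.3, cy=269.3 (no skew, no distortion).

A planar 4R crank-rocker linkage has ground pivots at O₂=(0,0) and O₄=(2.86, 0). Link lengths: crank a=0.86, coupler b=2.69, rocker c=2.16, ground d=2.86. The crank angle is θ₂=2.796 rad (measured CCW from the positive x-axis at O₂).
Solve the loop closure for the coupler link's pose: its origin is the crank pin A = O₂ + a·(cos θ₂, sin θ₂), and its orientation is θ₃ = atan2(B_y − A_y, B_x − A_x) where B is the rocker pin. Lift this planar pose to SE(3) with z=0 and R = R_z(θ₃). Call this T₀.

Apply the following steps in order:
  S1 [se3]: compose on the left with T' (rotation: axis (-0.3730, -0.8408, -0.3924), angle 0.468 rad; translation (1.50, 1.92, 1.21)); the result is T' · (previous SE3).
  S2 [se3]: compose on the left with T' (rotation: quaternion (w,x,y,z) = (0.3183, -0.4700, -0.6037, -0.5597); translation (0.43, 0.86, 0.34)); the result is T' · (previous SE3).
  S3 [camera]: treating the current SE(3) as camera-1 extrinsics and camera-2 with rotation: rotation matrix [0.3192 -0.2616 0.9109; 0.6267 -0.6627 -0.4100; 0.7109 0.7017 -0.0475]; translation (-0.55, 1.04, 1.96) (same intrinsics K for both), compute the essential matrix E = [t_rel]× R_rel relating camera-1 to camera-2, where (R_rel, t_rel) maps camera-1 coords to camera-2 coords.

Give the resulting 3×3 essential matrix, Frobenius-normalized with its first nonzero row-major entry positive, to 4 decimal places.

matrix = [0.0329 0.0391 0.3709; 0.3489 -0.2410 0.4797; 0.3793 -0.4278 -0.3507]

source (fourbar_fk): coupler pose = R=[0.8574 -0.5147 0.0000; 0.5147 0.8574 0.0000; 0.0000 0.0000 1.0000], t=(-0.8092, 0.2913, 0.0000)
after S1 (compose_se3): R=[0.8865 -0.2864 -0.3635; 0.3756 0.9041 0.2037; 0.2703 -0.3172 0.9090], t=(0.8271, 2.3181, 0.8517)
after S2 (compose_se3): R=[0.0702 0.8921 0.4464; 0.4251 -0.4316 0.7956; 0.9024 0.1339 -0.4095], t=(2.3983, 1.7066, 1.8207)
after S3 (essential): [0.0329 0.0391 0.3709; 0.3489 -0.2410 0.4797; 0.3793 -0.4278 -0.3507]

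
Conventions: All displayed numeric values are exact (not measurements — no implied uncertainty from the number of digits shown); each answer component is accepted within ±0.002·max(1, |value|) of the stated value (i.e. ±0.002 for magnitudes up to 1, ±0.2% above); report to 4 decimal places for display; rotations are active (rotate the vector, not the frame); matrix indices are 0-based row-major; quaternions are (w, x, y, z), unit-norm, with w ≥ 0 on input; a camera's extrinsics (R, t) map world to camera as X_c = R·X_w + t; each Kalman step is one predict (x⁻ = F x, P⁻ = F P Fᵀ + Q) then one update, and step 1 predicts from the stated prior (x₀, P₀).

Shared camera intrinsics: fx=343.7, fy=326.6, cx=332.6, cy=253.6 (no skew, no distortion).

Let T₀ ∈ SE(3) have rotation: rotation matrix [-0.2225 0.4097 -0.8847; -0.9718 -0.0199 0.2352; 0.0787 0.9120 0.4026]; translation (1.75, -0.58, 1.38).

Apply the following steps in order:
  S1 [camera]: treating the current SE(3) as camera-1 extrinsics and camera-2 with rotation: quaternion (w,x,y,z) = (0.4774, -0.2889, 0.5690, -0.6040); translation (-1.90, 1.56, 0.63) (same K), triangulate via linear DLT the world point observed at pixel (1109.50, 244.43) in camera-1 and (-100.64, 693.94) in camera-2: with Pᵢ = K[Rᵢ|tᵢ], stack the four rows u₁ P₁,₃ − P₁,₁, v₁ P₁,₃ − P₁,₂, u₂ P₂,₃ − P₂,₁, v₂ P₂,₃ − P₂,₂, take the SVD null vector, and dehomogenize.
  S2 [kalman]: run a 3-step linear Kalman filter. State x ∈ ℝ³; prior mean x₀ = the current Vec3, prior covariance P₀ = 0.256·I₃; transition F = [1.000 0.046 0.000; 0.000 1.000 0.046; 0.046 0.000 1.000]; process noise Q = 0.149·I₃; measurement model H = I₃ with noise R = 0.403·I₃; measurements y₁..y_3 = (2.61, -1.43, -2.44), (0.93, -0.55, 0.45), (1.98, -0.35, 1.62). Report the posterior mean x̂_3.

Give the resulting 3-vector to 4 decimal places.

after S1 (triangulate): (-0.5520, -0.7405, 0.0417)
after S2 (kf_track): (1.4234, -0.6048, 0.5575)

result = (1.4234, -0.6048, 0.5575)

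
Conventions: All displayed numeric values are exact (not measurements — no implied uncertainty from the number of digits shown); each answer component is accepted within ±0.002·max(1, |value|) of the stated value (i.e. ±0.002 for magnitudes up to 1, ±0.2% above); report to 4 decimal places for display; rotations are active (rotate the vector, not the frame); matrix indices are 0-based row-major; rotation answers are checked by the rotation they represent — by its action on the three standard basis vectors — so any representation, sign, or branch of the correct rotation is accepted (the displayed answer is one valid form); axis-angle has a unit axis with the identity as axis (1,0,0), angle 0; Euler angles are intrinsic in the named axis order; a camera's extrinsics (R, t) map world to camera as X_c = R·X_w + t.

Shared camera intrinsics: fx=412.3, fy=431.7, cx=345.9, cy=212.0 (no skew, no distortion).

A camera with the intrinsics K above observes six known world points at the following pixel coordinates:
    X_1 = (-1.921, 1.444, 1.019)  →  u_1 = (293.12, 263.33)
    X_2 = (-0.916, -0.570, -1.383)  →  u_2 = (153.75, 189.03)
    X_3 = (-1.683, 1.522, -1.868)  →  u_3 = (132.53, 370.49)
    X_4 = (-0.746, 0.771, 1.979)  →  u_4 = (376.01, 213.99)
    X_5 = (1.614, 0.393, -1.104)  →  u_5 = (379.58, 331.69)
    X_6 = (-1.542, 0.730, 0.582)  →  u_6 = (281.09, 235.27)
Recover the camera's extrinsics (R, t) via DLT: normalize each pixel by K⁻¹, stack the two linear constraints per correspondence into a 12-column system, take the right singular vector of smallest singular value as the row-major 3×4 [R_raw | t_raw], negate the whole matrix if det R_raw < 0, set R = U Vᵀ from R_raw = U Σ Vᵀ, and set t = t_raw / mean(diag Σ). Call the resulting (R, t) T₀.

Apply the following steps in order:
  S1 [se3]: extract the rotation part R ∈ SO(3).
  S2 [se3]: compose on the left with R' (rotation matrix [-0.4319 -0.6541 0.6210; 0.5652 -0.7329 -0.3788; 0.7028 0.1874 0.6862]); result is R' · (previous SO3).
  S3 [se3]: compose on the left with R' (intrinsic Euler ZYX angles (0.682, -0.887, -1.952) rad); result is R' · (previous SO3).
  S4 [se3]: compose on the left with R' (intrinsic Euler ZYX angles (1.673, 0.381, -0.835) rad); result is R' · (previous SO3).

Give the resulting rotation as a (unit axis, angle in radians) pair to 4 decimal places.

rotation (axis_angle) = ((0.9558, -0.0019, -0.2941), 2.8735)

source (pnp_recover): camera pose = R=[0.7545 0.1311 0.6430; 0.0967 0.9469 -0.3066; -0.6491 0.2935 0.7018], t=(-0.3099, -0.0199, 4.7601)
after S1 (rot_of_se3): [0.7545 0.1311 0.6430; 0.0967 0.9469 -0.3066; -0.6491 0.2935 0.7018]
after S2 (compose_so3): [-0.7922 -0.4937 0.3586; 0.6014 -0.7310 0.3223; 0.1031 0.4710 0.8761]
after S3 (compose_so3): [0.0512 -0.9920 0.1150; -0.1234 0.1080 0.9865; -0.9910 -0.0647 -0.1169]
after S4 (compose_so3): [0.8301 0.0743 -0.5526; -0.0815 -0.9643 -0.2520; -0.5516 0.2542 -0.7944]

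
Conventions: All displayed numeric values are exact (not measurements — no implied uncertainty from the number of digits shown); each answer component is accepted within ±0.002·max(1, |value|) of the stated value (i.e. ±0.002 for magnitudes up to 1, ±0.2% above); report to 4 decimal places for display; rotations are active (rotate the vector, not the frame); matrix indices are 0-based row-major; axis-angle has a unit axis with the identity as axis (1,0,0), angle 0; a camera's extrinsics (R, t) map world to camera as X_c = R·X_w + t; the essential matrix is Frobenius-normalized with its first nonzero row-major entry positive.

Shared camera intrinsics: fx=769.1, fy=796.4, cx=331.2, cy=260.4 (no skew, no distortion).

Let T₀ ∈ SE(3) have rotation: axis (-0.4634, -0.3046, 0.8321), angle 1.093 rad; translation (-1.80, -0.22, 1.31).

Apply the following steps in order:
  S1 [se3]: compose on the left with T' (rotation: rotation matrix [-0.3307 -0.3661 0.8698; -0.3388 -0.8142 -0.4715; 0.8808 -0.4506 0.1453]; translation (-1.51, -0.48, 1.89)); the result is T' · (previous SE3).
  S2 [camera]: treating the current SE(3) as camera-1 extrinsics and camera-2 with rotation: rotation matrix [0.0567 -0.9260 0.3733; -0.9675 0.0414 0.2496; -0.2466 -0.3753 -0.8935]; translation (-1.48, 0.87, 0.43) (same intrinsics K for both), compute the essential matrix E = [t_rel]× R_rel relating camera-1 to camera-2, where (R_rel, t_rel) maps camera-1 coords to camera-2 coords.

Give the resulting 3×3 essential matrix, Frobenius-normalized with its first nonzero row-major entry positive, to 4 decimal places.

after S1 (compose_se3): R=[-0.4348 -0.4446 0.7832; -0.8881 0.0678 -0.4546; 0.1489 -0.8932 -0.4243], t=(0.3053, -0.3087, 0.5940)
after S2 (essential): [0.1923 -0.1141 -0.2406; 0.1996 -0.3476 -0.4911; 0.5871 0.3802 0.0324]

matrix = [0.1923 -0.1141 -0.2406; 0.1996 -0.3476 -0.4911; 0.5871 0.3802 0.0324]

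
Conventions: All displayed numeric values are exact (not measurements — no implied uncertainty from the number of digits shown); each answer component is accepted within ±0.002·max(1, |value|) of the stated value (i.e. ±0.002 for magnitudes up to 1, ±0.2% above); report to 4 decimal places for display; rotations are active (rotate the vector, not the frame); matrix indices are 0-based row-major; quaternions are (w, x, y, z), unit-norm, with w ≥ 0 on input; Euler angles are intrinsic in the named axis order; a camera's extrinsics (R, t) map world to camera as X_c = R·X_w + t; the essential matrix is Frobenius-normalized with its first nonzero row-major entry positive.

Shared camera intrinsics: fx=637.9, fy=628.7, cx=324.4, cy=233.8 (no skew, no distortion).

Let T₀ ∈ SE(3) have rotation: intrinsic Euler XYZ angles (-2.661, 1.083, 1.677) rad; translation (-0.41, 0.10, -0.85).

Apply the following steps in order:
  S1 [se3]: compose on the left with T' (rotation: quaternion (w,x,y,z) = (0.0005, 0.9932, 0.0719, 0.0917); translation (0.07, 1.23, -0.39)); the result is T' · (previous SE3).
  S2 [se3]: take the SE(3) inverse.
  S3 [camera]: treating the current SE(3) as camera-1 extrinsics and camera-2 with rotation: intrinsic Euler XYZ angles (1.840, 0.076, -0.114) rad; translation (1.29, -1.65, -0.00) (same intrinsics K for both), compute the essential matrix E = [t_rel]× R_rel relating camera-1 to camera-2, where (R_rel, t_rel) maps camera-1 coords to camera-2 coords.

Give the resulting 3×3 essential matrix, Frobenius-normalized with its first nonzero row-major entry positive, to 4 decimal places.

matrix = [0.2254 -0.5407 -0.3031; 0.2046 -0.0384 -0.2918; 0.2669 0.4539 -0.3991]

after S1 (compose_se3): R=[-0.2669 -0.5150 0.8146; 0.8160 -0.5704 -0.0933; 0.5127 0.6398 0.5725], t=(-0.4695, 1.0621, 0.3725)
after S2 (invert_se3): R=[-0.2669 0.8160 0.5127; -0.5150 -0.5704 0.6398; 0.8146 -0.0933 0.5725], t=(-1.1830, 0.1257, 0.2682)
after S3 (essential): [0.2254 -0.5407 -0.3031; 0.2046 -0.0384 -0.2918; 0.2669 0.4539 -0.3991]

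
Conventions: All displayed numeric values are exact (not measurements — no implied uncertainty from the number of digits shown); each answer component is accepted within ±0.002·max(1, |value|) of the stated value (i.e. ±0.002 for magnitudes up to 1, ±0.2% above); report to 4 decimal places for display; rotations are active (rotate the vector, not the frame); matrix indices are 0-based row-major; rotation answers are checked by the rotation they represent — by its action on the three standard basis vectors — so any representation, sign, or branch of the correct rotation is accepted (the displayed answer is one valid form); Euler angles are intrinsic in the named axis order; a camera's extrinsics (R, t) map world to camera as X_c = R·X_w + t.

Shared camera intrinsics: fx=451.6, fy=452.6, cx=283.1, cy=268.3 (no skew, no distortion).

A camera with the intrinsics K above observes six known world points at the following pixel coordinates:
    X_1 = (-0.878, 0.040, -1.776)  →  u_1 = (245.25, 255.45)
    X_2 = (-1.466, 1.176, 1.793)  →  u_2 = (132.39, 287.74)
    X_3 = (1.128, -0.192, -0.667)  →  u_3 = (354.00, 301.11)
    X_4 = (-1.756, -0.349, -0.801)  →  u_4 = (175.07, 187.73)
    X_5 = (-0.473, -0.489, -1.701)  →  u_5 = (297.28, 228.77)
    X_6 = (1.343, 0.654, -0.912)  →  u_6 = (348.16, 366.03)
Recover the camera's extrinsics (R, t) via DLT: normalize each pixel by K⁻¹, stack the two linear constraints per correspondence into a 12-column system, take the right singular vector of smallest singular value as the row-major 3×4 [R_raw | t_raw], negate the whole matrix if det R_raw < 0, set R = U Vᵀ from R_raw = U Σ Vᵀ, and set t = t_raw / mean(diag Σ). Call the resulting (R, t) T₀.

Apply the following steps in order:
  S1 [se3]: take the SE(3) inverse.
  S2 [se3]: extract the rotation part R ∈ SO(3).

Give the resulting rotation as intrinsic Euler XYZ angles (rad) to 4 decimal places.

source (pnp_recover): camera pose = R=[0.8306 -0.4448 -0.3350; 0.4452 0.8918 -0.0803; 0.3345 -0.0824 0.9388], t=(-0.2400, 0.0800, 6.6404)
after S1 (invert_se3): R=[0.8306 0.4452 0.3345; -0.4448 0.8918 -0.0824; -0.3350 -0.0803 0.9388], t=(-2.0577, 0.3692, -6.3078)
after S2 (rot_of_se3): [0.8306 0.4452 0.3345; -0.4448 0.8918 -0.0824; -0.3350 -0.0803 0.9388]

rotation (euler_xyz) = (0.0876, 0.3411, -0.4920)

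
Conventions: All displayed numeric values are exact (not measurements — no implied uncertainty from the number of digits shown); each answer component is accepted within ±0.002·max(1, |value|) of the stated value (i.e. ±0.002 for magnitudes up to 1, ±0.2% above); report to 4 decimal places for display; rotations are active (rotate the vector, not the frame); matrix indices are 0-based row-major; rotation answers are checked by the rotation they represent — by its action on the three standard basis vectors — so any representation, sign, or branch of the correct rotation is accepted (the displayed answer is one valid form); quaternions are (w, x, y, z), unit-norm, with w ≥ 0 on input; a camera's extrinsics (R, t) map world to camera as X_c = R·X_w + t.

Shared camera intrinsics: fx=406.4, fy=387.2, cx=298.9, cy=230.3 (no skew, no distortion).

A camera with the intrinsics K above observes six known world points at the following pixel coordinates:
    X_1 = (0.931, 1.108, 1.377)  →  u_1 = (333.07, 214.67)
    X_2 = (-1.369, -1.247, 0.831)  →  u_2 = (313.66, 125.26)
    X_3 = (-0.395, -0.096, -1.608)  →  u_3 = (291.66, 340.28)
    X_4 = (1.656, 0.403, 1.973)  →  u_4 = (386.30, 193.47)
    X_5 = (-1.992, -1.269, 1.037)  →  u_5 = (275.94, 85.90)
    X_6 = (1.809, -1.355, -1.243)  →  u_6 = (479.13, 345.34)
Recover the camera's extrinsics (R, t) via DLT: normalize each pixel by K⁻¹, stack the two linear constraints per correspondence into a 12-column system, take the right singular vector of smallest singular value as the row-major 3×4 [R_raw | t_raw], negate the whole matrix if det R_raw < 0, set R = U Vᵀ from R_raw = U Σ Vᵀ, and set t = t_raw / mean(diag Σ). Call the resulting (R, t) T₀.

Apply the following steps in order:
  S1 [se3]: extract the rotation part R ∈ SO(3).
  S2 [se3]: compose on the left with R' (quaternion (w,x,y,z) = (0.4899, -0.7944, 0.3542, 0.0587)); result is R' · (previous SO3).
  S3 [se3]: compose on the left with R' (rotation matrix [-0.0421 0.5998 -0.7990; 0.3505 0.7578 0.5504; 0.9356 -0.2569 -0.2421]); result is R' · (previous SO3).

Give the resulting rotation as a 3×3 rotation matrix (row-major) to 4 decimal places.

rotation (matrix) = ((0.6155, 0.7881, -0.0074), (-0.3894, 0.3122, 0.8665), (0.6853, -0.5305, 0.4991))

source (pnp_recover): camera pose = R=[0.7908 -0.5939 0.1480; 0.3729 0.2758 -0.8859; 0.4853 0.7558 0.4396], t=(0.4000, 0.2399, 6.2198)
after S1 (rot_of_se3): [0.7908 -0.5939 0.1480; 0.3729 0.2758 -0.8859; 0.4853 0.7558 0.4396]
after S2 (compose_so3): [0.4788 -0.4200 0.7709; -0.1019 0.8456 0.5240; -0.8720 -0.3295 0.3620]
after S3 (compose_so3): [0.6155 0.7881 -0.0074; -0.3894 0.3122 0.8665; 0.6853 -0.5305 0.4991]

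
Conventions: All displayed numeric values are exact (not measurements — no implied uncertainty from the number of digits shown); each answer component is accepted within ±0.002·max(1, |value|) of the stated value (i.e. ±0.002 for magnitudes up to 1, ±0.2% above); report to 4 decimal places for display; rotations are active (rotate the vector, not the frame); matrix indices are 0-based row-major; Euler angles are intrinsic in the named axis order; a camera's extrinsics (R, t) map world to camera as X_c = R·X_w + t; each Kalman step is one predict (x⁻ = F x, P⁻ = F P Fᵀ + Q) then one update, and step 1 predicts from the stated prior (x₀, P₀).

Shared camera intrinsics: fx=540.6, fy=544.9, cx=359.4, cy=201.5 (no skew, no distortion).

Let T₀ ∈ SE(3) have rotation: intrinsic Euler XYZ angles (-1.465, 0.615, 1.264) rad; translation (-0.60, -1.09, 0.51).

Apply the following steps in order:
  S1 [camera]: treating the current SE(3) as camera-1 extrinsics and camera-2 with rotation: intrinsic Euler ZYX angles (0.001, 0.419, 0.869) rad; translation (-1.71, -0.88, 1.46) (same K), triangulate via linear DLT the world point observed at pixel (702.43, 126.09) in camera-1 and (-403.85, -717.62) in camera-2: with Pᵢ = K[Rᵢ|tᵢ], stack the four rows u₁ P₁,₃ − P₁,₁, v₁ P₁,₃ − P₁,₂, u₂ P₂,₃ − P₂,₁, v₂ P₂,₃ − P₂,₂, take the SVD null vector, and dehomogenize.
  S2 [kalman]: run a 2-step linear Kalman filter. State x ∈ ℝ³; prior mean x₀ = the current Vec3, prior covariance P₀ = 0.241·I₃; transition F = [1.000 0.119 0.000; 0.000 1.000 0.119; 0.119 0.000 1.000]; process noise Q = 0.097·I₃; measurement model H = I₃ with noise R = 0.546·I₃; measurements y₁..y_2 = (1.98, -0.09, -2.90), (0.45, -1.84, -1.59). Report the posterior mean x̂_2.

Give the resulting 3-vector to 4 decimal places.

result = (-0.1163, -1.2573, -0.5302)

after S1 (triangulate): (-1.2920, -1.6049, 1.9754)
after S2 (kf_track): (-0.1163, -1.2573, -0.5302)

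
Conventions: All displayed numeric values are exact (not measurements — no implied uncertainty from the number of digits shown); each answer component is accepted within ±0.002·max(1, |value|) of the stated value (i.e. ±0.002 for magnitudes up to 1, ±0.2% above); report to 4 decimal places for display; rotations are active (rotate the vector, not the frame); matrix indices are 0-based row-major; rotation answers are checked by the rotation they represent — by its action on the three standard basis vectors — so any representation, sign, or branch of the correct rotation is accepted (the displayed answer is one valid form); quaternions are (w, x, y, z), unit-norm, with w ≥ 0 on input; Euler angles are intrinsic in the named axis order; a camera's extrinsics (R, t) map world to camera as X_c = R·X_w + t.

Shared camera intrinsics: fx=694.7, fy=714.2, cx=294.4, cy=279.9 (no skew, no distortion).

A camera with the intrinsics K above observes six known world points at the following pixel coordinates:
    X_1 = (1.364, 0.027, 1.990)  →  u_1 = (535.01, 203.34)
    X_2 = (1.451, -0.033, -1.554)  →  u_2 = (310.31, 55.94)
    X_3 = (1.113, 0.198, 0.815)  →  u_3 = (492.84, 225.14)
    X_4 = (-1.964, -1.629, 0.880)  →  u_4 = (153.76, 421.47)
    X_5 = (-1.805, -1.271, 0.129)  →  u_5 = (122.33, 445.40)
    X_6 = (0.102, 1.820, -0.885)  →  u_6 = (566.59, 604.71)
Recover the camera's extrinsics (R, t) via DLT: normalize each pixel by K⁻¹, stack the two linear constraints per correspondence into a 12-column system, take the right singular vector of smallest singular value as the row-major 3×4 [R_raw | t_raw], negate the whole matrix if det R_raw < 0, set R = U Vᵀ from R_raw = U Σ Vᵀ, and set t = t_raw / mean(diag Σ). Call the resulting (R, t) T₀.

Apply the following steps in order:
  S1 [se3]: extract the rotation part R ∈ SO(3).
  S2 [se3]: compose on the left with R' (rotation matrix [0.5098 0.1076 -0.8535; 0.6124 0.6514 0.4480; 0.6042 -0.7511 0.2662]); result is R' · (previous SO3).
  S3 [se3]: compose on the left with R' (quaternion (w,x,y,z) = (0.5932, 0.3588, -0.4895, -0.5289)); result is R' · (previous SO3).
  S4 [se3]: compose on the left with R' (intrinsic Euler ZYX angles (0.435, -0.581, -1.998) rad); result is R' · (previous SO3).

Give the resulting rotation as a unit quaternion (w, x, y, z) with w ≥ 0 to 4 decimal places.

source (pnp_recover): camera pose = R=[0.4632 0.6997 0.5440; -0.8482 0.5279 0.0432; -0.2570 -0.4814 0.8380], t=(0.2598, 0.4400, 4.4498)
after S1 (rot_of_se3): [0.4632 0.6997 0.5440; -0.8482 0.5279 0.0432; -0.2570 -0.4814 0.8380]
after S2 (compose_so3): [0.3642 0.8244 -0.4332; -0.3840 0.5567 0.7366; 0.8485 -0.1019 0.5193]
after S3 (compose_so3): [-0.9350 0.2197 -0.2784; -0.3486 -0.7144 0.6067; -0.0656 0.6643 0.7446]
after S4 (compose_so3): [-0.9159 -0.3996 0.0377; -0.3322 0.8074 0.4876; -0.2252 0.4340 -0.8723]

rotation (quat) = (0.0693, -0.1930, 0.9481, 0.2430)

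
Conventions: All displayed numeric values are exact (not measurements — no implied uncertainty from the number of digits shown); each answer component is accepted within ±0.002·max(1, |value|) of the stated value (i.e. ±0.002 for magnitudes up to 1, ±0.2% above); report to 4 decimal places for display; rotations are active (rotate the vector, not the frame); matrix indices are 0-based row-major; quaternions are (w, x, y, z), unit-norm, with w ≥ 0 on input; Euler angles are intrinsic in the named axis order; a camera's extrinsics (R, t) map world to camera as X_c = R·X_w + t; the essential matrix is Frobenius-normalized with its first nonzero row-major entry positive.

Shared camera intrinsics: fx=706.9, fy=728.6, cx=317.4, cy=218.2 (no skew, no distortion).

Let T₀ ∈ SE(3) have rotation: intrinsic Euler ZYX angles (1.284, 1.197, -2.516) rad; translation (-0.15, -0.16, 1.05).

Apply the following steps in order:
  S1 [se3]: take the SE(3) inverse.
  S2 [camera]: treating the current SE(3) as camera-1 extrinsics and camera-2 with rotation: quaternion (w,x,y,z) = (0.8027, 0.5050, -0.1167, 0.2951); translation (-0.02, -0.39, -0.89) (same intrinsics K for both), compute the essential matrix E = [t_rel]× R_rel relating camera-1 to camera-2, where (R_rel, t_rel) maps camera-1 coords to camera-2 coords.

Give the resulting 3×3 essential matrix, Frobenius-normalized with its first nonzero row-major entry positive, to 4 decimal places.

matrix = [0.3431 0.2779 0.5513; 0.0663 -0.2399 0.1183; -0.1168 0.6041 -0.2157]

after S1 (invert_se3): R=[0.1033 0.3502 -0.9309; 0.6233 -0.7522 -0.2138; -0.7751 -0.5582 -0.2960], t=(1.0490, 0.1977, 0.1052)
after S2 (essential): [0.3431 0.2779 0.5513; 0.0663 -0.2399 0.1183; -0.1168 0.6041 -0.2157]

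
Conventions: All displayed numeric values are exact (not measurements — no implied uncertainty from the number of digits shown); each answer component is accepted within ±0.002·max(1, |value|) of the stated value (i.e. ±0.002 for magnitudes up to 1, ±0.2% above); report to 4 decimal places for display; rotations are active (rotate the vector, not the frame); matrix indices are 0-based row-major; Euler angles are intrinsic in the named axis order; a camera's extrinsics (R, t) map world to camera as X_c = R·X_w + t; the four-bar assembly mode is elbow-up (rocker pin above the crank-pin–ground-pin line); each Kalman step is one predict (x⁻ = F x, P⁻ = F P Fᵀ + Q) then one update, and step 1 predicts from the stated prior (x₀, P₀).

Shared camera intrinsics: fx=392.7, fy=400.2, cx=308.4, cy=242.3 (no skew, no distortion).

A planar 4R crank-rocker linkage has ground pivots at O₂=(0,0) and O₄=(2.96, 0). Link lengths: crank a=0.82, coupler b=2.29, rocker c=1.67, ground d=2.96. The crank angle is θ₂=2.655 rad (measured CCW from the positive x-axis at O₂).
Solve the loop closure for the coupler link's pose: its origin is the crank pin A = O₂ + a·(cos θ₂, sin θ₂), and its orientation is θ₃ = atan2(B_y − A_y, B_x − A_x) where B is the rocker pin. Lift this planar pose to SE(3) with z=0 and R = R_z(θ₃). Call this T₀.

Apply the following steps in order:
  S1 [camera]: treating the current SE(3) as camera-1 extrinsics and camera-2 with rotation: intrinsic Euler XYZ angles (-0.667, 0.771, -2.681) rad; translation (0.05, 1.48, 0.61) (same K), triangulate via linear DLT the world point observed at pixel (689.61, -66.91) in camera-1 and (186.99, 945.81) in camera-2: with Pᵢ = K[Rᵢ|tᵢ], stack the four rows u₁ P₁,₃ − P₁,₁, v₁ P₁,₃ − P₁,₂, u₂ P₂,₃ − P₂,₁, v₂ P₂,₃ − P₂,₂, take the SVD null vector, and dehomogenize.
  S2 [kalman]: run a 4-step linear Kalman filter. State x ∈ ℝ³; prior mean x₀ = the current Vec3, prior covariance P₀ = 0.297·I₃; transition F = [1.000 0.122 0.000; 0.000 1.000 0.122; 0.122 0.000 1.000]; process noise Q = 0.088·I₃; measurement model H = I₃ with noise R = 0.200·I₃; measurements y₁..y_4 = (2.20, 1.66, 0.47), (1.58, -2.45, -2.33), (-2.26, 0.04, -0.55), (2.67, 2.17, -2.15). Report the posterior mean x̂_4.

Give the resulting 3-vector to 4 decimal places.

source (fourbar_fk): coupler pose = R=[0.9796 -0.2008 0.0000; 0.2008 0.9796 0.0000; 0.0000 0.0000 1.0000], t=(-0.7248, 0.3834, 0.0000)
after S1 (triangulate): (1.8515, -1.9785, 1.5311)
after S2 (kf_track): (1.1244, 0.7033, -1.2325)

result = (1.1244, 0.7033, -1.2325)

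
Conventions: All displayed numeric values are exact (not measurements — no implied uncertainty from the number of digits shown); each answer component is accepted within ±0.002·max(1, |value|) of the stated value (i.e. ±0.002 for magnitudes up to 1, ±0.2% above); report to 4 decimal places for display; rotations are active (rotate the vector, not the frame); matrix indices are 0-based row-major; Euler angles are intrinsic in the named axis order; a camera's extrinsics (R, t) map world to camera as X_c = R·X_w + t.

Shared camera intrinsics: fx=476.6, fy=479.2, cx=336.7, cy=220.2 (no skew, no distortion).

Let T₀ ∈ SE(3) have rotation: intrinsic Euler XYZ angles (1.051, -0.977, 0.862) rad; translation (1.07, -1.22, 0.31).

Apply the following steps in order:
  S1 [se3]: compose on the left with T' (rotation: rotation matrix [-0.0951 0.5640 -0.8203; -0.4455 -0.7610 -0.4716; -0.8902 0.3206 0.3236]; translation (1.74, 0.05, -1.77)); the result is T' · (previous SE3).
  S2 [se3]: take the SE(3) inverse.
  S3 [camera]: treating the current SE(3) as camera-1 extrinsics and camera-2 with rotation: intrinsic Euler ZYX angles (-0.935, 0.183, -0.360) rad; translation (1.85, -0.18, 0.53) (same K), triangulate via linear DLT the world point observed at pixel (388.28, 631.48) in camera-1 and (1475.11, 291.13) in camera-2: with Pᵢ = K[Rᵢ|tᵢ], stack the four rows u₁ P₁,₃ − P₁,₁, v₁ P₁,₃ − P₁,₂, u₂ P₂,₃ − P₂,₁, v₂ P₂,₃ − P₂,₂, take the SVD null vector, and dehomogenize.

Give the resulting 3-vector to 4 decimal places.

result = (0.0128, 0.4789, 0.7365)

after S1 (compose_se3): R=[-0.8463 0.3237 -0.4230; -0.5300 -0.5914 0.6077; -0.0535 0.7385 0.6721], t=(0.6959, 0.3555, -3.0133)
after S2 (invert_se3): R=[-0.8463 -0.5300 -0.0535; 0.3237 -0.5914 0.7385; -0.4230 0.6077 0.6721], t=(0.6162, 2.2105, 2.1035)
after S3 (triangulate): (0.0128, 0.4789, 0.7365)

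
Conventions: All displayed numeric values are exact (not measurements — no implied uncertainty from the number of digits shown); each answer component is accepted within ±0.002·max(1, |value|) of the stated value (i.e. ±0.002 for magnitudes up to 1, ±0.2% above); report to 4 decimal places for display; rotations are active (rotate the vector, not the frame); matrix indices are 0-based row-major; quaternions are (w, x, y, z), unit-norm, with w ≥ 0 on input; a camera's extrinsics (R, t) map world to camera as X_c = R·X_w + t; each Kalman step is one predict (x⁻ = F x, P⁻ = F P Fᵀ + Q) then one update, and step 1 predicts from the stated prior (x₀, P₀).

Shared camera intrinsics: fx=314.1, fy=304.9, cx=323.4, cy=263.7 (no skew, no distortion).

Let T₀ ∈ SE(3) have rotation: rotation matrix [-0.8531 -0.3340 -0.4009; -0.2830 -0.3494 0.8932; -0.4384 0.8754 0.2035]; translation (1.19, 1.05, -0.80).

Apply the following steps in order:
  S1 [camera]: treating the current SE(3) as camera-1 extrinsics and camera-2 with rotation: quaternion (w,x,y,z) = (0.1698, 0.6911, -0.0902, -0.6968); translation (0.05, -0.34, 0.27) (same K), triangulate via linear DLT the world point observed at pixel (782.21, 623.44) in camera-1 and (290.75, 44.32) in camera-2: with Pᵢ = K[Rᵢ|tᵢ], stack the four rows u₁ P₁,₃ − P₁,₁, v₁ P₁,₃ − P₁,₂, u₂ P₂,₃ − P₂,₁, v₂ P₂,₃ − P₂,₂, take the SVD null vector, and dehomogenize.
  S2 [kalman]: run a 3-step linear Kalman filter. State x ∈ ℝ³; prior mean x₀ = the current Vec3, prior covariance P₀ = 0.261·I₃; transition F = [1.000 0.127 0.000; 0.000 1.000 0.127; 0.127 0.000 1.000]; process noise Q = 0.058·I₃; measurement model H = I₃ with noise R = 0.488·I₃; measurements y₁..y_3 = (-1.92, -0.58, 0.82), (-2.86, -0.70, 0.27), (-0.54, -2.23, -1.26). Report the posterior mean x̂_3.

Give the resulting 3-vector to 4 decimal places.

after S1 (triangulate): (-1.1045, 1.4394, 0.3897)
after S2 (kf_track): (-1.5488, -0.5708, -0.4995)

result = (-1.5488, -0.5708, -0.4995)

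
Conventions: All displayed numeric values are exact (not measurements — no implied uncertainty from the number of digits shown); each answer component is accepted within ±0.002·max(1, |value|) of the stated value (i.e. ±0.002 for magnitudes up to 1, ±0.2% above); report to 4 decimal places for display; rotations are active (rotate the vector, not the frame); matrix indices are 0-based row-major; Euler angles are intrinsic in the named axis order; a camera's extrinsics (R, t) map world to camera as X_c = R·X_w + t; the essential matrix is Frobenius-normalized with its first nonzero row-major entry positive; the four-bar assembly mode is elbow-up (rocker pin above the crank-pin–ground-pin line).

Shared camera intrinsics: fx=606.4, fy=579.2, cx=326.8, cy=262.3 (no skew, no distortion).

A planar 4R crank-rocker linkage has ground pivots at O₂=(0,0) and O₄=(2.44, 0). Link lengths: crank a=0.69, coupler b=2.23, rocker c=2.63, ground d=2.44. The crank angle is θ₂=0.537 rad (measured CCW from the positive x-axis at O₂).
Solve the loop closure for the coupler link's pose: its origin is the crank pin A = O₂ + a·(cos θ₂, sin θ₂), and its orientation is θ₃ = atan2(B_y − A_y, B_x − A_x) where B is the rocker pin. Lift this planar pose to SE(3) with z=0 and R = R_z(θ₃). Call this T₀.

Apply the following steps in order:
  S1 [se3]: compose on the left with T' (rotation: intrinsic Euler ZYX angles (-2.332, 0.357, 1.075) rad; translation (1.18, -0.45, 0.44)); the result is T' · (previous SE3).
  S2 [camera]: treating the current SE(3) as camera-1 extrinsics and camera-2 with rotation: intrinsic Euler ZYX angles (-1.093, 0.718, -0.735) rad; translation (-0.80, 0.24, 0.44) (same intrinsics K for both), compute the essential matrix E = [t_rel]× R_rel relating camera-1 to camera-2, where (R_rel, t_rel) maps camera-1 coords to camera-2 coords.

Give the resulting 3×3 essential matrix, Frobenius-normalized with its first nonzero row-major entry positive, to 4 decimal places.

source (fourbar_fk): coupler pose = R=[0.3708 -0.9287 0.0000; 0.9287 0.3708 0.0000; 0.0000 0.0000 1.0000], t=(0.5929, 0.3530, 0.0000)
after S1 (compose_se3): R=[-0.1167 0.6493 -0.7515; -0.7630 0.4258 0.4864; 0.6358 0.6301 0.4457], t=(0.8436, -1.0466, 0.5237)
after S2 (essential): [0.5396 0.3967 0.0735; 0.3784 -0.3336 -0.4631; 0.0754 0.2213 0.1498]

matrix = [0.5396 0.3967 0.0735; 0.3784 -0.3336 -0.4631; 0.0754 0.2213 0.1498]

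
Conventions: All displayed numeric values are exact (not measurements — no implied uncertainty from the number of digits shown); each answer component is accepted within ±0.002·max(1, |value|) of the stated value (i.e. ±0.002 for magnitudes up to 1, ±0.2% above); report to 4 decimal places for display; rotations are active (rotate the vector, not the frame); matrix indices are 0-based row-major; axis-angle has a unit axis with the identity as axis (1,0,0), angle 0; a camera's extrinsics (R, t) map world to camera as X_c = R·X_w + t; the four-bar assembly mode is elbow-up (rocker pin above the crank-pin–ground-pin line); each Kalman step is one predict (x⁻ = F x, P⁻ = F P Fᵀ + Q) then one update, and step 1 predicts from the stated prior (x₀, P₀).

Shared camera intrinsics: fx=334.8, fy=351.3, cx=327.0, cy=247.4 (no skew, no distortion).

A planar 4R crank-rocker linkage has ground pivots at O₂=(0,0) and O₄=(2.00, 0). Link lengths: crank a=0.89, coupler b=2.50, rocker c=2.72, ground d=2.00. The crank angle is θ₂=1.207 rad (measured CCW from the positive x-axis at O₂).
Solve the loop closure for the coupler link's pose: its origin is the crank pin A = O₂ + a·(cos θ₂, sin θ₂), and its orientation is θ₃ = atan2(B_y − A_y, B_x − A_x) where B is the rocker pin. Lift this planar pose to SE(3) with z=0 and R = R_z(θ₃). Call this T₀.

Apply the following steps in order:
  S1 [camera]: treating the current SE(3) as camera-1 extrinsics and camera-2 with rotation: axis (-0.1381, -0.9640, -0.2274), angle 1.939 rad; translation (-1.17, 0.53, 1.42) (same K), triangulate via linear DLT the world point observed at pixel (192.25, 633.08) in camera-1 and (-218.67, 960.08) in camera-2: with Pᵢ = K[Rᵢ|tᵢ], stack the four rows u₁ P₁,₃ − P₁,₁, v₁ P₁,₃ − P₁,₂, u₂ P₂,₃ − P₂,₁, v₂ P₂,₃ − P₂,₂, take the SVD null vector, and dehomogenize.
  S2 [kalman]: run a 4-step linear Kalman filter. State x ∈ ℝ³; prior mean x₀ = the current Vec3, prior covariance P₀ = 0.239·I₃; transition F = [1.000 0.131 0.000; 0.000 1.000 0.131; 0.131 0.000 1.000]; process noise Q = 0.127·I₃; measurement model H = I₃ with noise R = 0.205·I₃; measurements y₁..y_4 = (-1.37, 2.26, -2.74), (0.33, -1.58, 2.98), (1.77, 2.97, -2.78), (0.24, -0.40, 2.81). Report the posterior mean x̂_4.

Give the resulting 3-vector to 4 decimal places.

result = (0.6859, 0.5396, 1.0881)

source (fourbar_fk): coupler pose = R=[0.6555 -0.7552 0.0000; 0.7552 0.6555 0.0000; 0.0000 0.0000 1.0000], t=(0.3167, 0.8318, 0.0000)
after S1 (triangulate): (0.2005, 1.5705, 1.8333)
after S2 (kf_track): (0.6859, 0.5396, 1.0881)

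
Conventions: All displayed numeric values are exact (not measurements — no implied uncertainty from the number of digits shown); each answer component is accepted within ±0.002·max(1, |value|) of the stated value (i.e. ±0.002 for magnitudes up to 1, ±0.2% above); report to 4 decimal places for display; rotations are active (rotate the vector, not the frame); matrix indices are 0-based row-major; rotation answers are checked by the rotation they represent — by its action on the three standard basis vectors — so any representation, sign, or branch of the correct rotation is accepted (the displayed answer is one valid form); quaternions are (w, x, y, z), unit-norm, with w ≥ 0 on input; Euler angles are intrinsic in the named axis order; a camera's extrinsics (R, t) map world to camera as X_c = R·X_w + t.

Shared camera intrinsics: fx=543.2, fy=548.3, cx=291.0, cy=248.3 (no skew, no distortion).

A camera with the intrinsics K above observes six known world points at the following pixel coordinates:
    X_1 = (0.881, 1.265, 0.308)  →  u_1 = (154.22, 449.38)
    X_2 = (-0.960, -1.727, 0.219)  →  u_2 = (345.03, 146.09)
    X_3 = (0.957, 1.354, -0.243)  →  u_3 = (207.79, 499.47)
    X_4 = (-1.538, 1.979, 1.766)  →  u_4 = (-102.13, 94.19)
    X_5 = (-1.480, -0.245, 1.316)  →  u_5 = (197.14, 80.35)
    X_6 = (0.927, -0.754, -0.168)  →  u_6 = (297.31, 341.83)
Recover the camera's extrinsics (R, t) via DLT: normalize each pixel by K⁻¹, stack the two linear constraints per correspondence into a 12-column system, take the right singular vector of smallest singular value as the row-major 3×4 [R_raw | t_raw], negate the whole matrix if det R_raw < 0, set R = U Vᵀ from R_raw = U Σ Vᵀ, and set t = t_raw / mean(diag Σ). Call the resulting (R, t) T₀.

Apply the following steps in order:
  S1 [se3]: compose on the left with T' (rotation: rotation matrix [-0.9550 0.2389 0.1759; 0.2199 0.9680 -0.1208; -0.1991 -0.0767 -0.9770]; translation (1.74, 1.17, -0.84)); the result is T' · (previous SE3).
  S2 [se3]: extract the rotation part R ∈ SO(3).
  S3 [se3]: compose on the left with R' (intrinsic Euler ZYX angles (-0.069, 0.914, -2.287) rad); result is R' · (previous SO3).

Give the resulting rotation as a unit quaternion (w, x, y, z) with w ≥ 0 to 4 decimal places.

source (pnp_recover): camera pose = R=[-0.2713 -0.3578 -0.8935; 0.8277 0.3871 -0.4064; 0.4913 -0.8498 0.1911], t=(-0.1000, 0.4601, 4.8200)
after S1 (compose_se3): R=[0.5432 0.2847 0.7898; 0.6822 0.3987 -0.6129; -0.4894 0.8718 0.0223], t=(2.7932, 1.0111, -5.5644)
after S2 (rot_of_se3): [0.5432 0.2847 0.7898; 0.6822 0.3987 -0.6129; -0.4894 0.8718 0.0223]
after S3 (compose_so3): [0.1219 -0.4891 0.8637; -0.8274 0.4306 0.3606; -0.5482 -0.7586 -0.3522]

rotation (quat) = (0.5478, -0.5107, 0.6444, -0.1544)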